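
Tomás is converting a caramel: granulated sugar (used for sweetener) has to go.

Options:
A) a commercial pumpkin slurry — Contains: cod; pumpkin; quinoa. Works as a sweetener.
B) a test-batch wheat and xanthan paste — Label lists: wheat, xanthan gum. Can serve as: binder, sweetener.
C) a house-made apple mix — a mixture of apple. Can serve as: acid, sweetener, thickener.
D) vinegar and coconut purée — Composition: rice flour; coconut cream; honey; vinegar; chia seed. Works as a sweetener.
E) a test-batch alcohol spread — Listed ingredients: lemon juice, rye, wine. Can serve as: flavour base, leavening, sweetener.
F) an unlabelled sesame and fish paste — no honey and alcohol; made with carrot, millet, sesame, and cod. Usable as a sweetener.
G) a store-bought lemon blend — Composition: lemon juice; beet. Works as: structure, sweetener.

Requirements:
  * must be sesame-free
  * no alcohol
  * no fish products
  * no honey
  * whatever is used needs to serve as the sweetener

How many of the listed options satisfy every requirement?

3

A: has cod, so not fish-free — out
B: every rule checks out — keep
C: only apple; none excluded — valid
D: has honey, so not honey-free — reject
E: has wine, so not alcohol-free — out
F: has cod, so not fish-free; has sesame, so not sesame-free — out
G: only lemon juice and beet; none excluded — valid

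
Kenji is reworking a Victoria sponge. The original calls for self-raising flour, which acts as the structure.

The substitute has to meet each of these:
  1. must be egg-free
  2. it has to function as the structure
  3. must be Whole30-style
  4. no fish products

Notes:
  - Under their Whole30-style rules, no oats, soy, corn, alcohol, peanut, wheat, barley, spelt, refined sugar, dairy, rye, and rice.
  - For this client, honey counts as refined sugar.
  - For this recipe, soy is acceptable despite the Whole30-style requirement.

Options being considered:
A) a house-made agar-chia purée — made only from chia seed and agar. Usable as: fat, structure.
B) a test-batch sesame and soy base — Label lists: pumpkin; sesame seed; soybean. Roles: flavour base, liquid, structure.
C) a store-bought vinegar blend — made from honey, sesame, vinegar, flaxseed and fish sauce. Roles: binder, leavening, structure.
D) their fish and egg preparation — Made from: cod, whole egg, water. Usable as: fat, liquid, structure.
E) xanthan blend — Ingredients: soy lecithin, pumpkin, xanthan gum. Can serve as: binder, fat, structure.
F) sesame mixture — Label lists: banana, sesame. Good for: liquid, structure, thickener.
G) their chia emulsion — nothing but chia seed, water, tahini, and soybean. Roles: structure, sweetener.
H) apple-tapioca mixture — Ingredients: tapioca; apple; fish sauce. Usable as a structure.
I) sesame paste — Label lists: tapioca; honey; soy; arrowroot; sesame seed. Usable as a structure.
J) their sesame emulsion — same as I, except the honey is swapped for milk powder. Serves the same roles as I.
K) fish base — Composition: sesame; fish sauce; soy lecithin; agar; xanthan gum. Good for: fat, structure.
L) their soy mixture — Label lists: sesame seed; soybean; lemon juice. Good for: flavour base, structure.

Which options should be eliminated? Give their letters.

A: nothing on the exclusion list — OK
B: soy is permitted under the Whole30-style carve-out; nothing else excluded — keep
C: has honey, so not Whole30-style; has fish sauce, so not fish-free — reject
D: has whole egg, so not egg-free; has cod, so not fish-free — no
E: soy is permitted under the Whole30-style carve-out; nothing else excluded — valid
F: every rule checks out — valid
G: soy is permitted under the Whole30-style carve-out; nothing else excluded — valid
H: has fish sauce, so not fish-free — reject
I: has honey, so not Whole30-style — no
J: has milk powder, so not Whole30-style — no
K: has fish sauce, so not fish-free — out
L: soy is permitted under the Whole30-style carve-out; nothing else excluded — keep

C, D, H, I, J, K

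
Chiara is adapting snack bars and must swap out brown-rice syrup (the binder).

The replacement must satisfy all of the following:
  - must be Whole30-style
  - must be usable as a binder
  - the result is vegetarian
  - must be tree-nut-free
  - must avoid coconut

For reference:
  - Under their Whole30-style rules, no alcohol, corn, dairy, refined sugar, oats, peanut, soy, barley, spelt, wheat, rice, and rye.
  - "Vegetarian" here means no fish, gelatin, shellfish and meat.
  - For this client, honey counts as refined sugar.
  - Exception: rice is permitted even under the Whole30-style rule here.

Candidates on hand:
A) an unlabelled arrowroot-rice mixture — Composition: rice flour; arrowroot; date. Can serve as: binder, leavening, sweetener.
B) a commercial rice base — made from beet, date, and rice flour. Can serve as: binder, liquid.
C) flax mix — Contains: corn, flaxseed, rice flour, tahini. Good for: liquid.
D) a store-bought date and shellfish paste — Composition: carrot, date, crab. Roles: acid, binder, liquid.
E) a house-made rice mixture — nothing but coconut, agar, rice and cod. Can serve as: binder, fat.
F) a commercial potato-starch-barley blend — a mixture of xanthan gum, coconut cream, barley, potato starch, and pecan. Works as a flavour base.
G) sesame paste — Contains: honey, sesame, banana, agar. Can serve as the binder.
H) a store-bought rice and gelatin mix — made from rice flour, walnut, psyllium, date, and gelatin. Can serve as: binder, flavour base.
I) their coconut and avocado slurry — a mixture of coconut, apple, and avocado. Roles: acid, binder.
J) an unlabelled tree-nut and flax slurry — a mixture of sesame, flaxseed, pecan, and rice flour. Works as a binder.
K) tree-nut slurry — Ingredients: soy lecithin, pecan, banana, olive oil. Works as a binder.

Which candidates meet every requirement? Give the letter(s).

A: rice is permitted under the Whole30-style carve-out; nothing else excluded — OK
B: rice is permitted under the Whole30-style carve-out; nothing else excluded — keep
C: not usable as a binder; has corn, so not Whole30-style — no
D: has crab, so not vegetarian — out
E: has cod, so not vegetarian; has coconut, so not coconut-free — out
F: not usable as a binder; has barley, so not Whole30-style (and 2 more) — out
G: has honey, so not Whole30-style — out
H: has gelatin, so not vegetarian; has walnut, so not tree-nut-free — no
I: has coconut, so not coconut-free — out
J: has pecan, so not tree-nut-free — reject
K: has soy lecithin, so not Whole30-style; has pecan, so not tree-nut-free — no

A, B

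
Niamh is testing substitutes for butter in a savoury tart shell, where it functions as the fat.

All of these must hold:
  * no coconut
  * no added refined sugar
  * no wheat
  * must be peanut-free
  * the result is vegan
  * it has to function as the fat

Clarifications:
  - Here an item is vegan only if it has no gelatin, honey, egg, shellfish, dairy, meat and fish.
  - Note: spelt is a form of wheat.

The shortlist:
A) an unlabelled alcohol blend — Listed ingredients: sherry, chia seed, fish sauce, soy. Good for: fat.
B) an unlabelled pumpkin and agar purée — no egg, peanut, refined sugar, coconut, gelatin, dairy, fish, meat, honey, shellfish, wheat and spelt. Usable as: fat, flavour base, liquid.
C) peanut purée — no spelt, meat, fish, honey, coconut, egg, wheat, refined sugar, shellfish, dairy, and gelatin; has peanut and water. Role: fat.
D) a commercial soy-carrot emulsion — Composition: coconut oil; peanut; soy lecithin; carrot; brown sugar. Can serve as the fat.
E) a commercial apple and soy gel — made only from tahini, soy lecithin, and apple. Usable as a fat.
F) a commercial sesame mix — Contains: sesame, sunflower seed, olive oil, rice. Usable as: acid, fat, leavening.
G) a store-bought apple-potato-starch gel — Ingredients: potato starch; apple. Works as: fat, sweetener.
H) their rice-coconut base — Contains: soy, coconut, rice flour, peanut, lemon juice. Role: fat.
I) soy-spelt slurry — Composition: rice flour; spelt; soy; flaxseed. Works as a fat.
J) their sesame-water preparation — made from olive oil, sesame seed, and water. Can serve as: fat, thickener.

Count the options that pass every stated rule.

5

A: has fish sauce, so not vegan — no
B: works as a fat, no coconut, no peanut — OK
C: has peanut, so not peanut-free — reject
D: has peanut, so not peanut-free; has brown sugar, so not no-added-sugar (and 1 more) — no
E: nothing on the exclusion list — valid
F: no coconut, no refined sugar — OK
G: works as a fat, no coconut, no refined sugar — keep
H: has peanut, so not peanut-free; has coconut, so not coconut-free — out
I: has spelt, so not wheat-free — out
J: all constraints satisfied — keep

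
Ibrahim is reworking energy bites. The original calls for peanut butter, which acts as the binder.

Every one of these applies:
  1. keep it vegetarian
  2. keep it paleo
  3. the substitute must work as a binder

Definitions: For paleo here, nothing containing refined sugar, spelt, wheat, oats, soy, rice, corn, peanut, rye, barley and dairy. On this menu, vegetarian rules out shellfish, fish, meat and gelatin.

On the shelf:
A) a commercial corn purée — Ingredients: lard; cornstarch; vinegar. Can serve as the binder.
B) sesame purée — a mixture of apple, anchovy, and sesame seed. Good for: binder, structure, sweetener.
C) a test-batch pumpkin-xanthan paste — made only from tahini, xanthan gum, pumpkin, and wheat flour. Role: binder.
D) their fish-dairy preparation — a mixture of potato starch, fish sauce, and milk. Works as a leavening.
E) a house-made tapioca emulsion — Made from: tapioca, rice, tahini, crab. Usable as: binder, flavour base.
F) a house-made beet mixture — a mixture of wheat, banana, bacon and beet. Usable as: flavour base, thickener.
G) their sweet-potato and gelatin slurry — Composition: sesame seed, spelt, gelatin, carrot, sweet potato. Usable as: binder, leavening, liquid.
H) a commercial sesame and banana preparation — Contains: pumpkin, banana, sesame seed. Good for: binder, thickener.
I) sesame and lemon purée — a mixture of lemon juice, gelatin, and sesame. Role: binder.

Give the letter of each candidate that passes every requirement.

H

A: has cornstarch, so not paleo; has lard, so not vegetarian — no
B: has anchovy, so not vegetarian — no
C: has wheat flour, so not paleo — no
D: not usable as a binder; has milk, so not paleo (and 1 more) — no
E: has rice, so not paleo; has crab, so not vegetarian — reject
F: not usable as a binder; has wheat, so not paleo (and 1 more) — out
G: has spelt, so not paleo; has gelatin, so not vegetarian — no
H: nothing on the exclusion list — OK
I: has gelatin, so not vegetarian — reject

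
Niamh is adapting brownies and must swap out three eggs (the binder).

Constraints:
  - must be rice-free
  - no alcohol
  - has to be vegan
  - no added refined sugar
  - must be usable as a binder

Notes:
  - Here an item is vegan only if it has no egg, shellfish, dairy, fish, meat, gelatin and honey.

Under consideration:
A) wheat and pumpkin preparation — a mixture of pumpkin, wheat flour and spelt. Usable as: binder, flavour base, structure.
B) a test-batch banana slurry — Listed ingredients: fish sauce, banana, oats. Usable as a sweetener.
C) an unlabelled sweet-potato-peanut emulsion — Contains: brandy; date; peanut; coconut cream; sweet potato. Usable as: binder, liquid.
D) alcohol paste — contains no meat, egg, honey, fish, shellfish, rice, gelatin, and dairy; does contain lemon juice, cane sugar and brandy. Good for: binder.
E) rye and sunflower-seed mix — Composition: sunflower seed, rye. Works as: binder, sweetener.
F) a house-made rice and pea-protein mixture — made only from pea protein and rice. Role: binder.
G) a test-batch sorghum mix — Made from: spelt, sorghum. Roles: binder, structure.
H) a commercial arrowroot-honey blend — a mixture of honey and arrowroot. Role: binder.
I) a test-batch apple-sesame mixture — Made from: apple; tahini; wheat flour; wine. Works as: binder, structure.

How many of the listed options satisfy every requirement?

A: all constraints satisfied — OK
B: not usable as a binder; has fish sauce, so not vegan — reject
C: has brandy, so not alcohol-free — no
D: has brandy, so not alcohol-free; has cane sugar, so not no-added-sugar — out
E: no alcohol, no rice — keep
F: has rice, so not rice-free — reject
G: all constraints satisfied — keep
H: has honey, so not vegan — no
I: has wine, so not alcohol-free — reject

3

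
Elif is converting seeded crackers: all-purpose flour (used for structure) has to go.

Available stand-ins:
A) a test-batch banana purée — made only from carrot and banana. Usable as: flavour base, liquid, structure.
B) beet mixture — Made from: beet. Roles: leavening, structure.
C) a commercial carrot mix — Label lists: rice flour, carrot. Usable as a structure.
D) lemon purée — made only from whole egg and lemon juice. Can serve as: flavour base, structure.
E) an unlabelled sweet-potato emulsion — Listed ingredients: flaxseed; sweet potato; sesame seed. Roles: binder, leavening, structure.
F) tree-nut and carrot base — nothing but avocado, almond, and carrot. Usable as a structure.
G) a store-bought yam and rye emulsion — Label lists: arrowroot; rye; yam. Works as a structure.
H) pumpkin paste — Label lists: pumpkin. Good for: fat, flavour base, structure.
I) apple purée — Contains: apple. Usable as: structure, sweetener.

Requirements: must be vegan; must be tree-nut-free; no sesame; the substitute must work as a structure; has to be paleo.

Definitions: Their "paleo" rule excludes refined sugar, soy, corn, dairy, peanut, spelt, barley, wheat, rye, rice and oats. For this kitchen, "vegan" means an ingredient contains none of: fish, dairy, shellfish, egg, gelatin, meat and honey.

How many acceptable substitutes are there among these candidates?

4

A: every rule checks out — OK
B: works as a structure, paleo, vegan — keep
C: has rice flour, so not paleo — no
D: has whole egg, so not vegan — out
E: has sesame seed, so not sesame-free — out
F: has almond, so not tree-nut-free — reject
G: has rye, so not paleo — out
H: works as a structure, vegan, paleo — keep
I: works as a structure, no sesame, paleo — OK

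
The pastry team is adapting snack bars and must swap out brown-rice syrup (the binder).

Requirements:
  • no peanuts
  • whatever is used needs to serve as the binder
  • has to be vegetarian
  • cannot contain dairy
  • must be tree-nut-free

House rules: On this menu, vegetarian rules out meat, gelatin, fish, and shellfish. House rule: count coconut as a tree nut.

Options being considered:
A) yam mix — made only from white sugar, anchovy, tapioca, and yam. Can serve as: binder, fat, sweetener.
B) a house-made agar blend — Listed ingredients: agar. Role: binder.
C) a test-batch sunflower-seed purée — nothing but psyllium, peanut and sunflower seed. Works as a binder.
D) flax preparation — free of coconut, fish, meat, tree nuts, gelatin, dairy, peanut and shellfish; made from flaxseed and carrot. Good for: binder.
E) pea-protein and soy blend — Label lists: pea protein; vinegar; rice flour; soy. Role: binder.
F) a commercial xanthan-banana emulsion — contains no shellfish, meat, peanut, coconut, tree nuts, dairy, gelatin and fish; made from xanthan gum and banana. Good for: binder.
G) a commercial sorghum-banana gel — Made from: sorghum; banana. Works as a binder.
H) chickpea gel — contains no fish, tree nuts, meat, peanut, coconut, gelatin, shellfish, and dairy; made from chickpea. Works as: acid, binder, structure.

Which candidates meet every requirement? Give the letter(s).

B, D, E, F, G, H

A: has anchovy, so not vegetarian — reject
B: every rule checks out — OK
C: has peanut, so not peanut-free — out
D: nothing on the exclusion list — OK
E: rice flour and soy etc. — none of it excluded — OK
F: every rule checks out — OK
G: no peanut, tree-nut-free — valid
H: works as a binder, no peanut, vegetarian — keep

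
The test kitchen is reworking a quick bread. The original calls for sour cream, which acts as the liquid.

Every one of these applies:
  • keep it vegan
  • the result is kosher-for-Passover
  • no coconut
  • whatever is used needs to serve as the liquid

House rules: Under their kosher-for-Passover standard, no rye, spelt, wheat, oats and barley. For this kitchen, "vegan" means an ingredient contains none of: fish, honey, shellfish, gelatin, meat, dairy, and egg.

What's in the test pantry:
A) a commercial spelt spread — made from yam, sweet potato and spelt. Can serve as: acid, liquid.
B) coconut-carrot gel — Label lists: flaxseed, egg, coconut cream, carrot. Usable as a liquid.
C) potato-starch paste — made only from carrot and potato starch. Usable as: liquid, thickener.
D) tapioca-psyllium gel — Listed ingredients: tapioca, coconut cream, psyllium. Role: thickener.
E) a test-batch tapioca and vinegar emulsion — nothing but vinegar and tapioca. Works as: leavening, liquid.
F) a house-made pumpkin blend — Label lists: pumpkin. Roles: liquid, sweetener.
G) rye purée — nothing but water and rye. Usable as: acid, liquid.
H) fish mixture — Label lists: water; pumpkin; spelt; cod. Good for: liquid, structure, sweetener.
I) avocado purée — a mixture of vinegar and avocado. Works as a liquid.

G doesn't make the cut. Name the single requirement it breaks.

kosher-for-Passover

usable as a liquid: satisfied
kosher-for-Passover: has rye — fails
vegan: satisfied
coconut-free: satisfied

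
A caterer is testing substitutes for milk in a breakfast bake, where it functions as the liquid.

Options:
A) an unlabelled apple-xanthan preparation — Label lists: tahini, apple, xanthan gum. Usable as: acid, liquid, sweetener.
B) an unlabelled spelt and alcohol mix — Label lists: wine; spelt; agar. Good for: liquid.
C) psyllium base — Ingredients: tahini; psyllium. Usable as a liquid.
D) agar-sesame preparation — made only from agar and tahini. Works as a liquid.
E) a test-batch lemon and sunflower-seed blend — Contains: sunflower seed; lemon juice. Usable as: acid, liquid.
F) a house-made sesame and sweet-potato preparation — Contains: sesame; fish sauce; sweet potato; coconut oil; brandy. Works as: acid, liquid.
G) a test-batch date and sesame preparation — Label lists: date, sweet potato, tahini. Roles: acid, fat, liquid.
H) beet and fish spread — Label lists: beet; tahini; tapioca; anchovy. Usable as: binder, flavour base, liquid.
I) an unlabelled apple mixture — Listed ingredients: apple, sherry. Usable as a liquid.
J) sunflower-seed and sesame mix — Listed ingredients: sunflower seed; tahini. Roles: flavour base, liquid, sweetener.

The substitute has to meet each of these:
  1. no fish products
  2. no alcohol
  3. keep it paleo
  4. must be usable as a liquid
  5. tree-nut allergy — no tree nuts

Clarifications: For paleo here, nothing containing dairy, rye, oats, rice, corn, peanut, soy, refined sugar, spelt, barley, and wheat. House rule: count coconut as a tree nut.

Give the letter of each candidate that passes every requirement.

A, C, D, E, G, J

A: no fish, no alcohol — valid
B: has spelt, so not paleo; has wine, so not alcohol-free — no
C: all constraints satisfied — valid
D: all constraints satisfied — keep
E: no alcohol, no fish — keep
F: has coconut oil, so not tree-nut-free; has fish sauce, so not fish-free (and 1 more) — no
G: only tahini, date, and sweet potato; none excluded — OK
H: has anchovy, so not fish-free — no
I: has sherry, so not alcohol-free — no
J: only tahini and sunflower seed; none excluded — keep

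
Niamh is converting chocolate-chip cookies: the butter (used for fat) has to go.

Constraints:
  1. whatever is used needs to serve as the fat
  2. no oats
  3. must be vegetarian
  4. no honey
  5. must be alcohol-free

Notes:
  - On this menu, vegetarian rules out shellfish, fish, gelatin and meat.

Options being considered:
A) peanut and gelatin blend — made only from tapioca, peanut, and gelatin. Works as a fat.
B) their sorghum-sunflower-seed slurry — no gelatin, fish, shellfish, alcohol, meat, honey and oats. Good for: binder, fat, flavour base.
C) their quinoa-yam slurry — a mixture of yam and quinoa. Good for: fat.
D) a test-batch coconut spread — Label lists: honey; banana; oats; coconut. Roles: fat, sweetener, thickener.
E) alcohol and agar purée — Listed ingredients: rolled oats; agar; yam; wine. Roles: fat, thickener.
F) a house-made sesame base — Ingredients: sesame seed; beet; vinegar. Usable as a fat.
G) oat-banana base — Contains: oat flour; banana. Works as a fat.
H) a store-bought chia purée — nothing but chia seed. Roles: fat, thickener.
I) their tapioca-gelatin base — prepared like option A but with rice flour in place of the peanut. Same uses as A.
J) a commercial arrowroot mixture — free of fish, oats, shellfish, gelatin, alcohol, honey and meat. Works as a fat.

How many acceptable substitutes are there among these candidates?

5

A: has gelatin, so not vegetarian — out
B: works as a fat, no alcohol, no oats — keep
C: only yam and quinoa; none excluded — valid
D: has honey, so not honey-free; has oats, so not oat-free — out
E: has wine, so not alcohol-free; has rolled oats, so not oat-free — no
F: only sesame seed, beet and vinegar; none excluded — valid
G: has oat flour, so not oat-free — no
H: nothing on the exclusion list — keep
I: has gelatin, so not vegetarian — no
J: every rule checks out — keep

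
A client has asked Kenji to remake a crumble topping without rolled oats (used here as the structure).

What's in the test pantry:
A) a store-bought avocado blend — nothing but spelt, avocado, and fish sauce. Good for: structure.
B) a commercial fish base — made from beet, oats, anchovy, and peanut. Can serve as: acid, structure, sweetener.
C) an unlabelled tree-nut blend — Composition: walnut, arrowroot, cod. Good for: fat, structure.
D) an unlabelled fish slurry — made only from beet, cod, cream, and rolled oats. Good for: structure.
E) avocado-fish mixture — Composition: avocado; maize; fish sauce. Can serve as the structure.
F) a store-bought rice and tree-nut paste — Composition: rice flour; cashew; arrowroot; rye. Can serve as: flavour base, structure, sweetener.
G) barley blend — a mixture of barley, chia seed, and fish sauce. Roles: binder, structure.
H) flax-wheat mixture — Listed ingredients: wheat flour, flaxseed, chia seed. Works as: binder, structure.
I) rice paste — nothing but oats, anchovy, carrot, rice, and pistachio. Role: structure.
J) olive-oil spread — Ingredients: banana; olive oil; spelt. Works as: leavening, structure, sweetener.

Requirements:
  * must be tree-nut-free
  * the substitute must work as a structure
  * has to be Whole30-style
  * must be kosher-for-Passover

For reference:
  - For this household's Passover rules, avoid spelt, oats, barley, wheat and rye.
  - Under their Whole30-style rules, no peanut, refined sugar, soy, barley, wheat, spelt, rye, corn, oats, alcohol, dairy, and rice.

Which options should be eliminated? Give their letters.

A: has spelt, so not kosher-for-Passover; has spelt, so not Whole30-style — no
B: has oats, so not kosher-for-Passover; has oats, so not Whole30-style — out
C: has walnut, so not tree-nut-free — out
D: has rolled oats, so not kosher-for-Passover; has cream, so not Whole30-style — reject
E: has maize, so not Whole30-style — no
F: has rye, so not kosher-for-Passover; has rice flour, so not Whole30-style (and 1 more) — reject
G: has barley, so not kosher-for-Passover; has barley, so not Whole30-style — reject
H: has wheat flour, so not kosher-for-Passover; has wheat flour, so not Whole30-style — no
I: has oats, so not kosher-for-Passover; has oats, so not Whole30-style (and 1 more) — reject
J: has spelt, so not kosher-for-Passover; has spelt, so not Whole30-style — reject

A, B, C, D, E, F, G, H, I, J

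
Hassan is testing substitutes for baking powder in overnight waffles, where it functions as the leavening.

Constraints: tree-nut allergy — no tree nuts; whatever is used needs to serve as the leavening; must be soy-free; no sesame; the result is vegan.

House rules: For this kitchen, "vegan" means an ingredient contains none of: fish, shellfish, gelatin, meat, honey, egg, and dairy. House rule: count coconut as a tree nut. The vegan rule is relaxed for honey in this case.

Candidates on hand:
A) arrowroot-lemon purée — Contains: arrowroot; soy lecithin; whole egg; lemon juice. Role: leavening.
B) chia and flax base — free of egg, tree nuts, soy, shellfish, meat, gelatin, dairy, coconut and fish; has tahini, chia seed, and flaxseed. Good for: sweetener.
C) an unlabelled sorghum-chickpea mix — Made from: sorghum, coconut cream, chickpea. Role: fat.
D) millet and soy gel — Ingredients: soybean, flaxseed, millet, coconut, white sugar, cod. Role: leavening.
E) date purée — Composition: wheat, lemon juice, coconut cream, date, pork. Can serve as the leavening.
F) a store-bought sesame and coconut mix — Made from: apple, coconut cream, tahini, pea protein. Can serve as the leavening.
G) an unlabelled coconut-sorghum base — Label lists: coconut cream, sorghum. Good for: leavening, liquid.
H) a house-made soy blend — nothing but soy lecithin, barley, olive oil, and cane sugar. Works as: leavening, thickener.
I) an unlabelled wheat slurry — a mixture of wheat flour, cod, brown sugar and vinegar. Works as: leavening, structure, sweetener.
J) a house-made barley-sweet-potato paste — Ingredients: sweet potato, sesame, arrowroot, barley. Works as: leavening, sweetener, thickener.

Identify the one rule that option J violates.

usable as a leavening: satisfied
vegan: satisfied
sesame-free: has sesame — fails
tree-nut-free: satisfied
soy-free: satisfied

sesame-free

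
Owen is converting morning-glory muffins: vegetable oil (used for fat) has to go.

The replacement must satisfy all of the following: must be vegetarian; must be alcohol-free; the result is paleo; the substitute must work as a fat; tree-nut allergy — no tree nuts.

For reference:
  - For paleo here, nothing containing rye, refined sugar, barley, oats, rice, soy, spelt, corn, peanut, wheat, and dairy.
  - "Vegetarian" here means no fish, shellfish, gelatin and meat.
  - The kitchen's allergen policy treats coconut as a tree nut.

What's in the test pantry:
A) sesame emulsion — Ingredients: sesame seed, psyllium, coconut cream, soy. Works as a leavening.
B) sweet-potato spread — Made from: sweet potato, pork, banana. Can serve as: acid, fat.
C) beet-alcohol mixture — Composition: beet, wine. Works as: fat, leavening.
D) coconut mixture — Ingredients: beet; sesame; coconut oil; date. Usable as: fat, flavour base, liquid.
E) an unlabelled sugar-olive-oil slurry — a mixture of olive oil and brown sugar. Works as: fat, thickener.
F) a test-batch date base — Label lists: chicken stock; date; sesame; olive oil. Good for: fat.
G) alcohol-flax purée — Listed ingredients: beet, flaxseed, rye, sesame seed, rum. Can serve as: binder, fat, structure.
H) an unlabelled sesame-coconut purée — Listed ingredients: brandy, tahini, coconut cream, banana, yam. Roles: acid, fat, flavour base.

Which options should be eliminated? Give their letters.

A, B, C, D, E, F, G, H

A: not usable as a fat; has soy, so not paleo (and 1 more) — out
B: has pork, so not vegetarian — out
C: has wine, so not alcohol-free — out
D: has coconut oil, so not tree-nut-free — out
E: has brown sugar, so not paleo — out
F: has chicken stock, so not vegetarian — out
G: has rye, so not paleo; has rum, so not alcohol-free — reject
H: has brandy, so not alcohol-free; has coconut cream, so not tree-nut-free — no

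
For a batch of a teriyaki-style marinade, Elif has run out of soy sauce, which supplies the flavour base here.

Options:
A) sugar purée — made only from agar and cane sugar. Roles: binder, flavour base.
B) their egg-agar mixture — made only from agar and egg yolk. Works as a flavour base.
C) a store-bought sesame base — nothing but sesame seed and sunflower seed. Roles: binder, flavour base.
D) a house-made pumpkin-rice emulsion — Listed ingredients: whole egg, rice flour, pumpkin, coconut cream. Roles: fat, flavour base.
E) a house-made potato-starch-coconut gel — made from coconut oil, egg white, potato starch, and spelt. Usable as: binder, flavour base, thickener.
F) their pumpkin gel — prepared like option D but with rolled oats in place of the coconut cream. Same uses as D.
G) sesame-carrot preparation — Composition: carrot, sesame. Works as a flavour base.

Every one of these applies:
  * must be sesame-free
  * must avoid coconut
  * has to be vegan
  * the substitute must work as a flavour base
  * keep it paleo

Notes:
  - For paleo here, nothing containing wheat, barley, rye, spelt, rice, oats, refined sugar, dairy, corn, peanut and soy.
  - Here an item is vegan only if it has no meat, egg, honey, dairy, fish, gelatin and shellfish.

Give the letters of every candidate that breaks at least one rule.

A, B, C, D, E, F, G

A: has cane sugar, so not paleo — out
B: has egg yolk, so not vegan — out
C: has sesame seed, so not sesame-free — out
D: has rice flour, so not paleo; has whole egg, so not vegan (and 1 more) — no
E: has spelt, so not paleo; has egg white, so not vegan (and 1 more) — no
F: has rolled oats, so not paleo; has whole egg, so not vegan — no
G: has sesame, so not sesame-free — no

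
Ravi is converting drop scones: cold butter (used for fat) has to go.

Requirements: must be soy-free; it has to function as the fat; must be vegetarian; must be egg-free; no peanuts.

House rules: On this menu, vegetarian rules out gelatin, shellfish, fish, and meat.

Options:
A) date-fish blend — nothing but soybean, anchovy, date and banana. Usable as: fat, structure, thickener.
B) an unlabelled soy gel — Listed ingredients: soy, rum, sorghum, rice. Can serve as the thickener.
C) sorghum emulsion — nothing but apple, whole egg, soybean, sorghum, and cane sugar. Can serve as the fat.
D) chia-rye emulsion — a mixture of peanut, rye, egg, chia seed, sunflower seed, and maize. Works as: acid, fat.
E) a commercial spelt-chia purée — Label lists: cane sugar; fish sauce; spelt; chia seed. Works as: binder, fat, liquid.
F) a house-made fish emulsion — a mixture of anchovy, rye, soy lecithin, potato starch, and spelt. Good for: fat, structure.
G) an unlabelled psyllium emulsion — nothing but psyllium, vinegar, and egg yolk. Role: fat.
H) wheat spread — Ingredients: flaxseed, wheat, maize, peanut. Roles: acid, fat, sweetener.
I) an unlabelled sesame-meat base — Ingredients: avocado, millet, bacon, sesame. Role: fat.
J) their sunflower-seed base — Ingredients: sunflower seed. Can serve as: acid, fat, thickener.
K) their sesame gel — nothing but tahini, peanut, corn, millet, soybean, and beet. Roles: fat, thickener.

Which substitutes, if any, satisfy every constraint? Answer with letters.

J

A: has anchovy, so not vegetarian; has soybean, so not soy-free — reject
B: not usable as a fat; has soy, so not soy-free — reject
C: has soybean, so not soy-free; has whole egg, so not egg-free — reject
D: has egg, so not egg-free; has peanut, so not peanut-free — reject
E: has fish sauce, so not vegetarian — no
F: has anchovy, so not vegetarian; has soy lecithin, so not soy-free — out
G: has egg yolk, so not egg-free — reject
H: has peanut, so not peanut-free — no
I: has bacon, so not vegetarian — out
J: only sunflower seed; none excluded — keep
K: has soybean, so not soy-free; has peanut, so not peanut-free — no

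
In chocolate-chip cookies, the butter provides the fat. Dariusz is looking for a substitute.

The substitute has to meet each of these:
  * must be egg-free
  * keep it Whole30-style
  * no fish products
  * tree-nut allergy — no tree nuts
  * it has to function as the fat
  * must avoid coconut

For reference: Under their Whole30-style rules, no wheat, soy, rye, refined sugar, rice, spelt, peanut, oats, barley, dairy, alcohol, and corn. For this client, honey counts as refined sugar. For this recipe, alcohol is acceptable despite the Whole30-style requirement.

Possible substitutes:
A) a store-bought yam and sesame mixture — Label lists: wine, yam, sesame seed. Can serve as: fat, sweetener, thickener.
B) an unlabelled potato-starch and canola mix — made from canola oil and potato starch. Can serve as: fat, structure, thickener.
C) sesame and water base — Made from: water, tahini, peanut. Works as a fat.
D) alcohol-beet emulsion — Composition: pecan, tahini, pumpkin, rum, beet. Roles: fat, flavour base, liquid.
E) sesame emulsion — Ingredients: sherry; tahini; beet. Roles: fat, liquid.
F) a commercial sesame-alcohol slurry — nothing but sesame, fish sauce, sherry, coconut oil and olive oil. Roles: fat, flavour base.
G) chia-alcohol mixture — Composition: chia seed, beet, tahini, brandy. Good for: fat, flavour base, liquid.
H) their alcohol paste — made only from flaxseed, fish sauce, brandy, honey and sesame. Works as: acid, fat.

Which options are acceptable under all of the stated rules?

A: alcohol is permitted under the Whole30-style carve-out; nothing else excluded — keep
B: only potato starch and canola oil; none excluded — OK
C: has peanut, so not Whole30-style — reject
D: has pecan, so not tree-nut-free — no
E: alcohol is permitted under the Whole30-style carve-out; nothing else excluded — keep
F: has coconut oil, so not coconut-free; has fish sauce, so not fish-free — no
G: alcohol is permitted under the Whole30-style carve-out; nothing else excluded — OK
H: has honey, so not Whole30-style; has fish sauce, so not fish-free — no

A, B, E, G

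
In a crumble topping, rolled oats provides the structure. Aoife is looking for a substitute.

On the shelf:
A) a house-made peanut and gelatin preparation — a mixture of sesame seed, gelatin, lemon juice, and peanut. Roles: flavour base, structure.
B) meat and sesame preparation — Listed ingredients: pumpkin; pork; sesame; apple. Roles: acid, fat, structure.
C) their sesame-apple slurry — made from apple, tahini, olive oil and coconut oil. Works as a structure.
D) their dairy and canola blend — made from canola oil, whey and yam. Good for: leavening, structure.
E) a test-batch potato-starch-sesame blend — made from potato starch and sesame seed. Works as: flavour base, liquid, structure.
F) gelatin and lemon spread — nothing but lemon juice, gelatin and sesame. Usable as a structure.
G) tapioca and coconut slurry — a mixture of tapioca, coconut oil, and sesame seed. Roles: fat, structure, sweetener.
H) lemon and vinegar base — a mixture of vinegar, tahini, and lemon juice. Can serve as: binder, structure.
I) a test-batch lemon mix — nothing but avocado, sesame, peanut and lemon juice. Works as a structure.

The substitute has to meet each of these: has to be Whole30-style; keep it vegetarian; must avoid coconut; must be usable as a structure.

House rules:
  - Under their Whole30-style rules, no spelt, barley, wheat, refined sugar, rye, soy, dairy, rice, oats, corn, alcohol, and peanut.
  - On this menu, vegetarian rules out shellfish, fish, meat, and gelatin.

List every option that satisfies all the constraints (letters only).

A: has peanut, so not Whole30-style; has gelatin, so not vegetarian — out
B: has pork, so not vegetarian — no
C: has coconut oil, so not coconut-free — reject
D: has whey, so not Whole30-style — out
E: works as a structure, vegetarian, Whole30-style — OK
F: has gelatin, so not vegetarian — no
G: has coconut oil, so not coconut-free — no
H: works as a structure, no coconut, Whole30-style — valid
I: has peanut, so not Whole30-style — no

E, H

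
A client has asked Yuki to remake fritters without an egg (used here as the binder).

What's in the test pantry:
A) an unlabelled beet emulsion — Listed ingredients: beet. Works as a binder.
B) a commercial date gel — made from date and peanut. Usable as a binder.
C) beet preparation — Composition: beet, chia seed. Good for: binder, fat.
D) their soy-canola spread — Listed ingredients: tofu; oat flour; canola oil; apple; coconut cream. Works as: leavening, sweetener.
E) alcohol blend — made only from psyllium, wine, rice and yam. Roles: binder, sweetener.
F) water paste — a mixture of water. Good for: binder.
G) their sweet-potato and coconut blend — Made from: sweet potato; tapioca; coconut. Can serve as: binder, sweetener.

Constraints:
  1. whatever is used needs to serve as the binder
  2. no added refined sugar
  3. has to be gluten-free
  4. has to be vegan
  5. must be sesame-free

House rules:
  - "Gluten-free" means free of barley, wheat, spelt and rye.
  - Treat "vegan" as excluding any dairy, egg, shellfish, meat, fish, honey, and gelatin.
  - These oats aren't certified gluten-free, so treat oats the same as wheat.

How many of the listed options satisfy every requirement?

A: all constraints satisfied — OK
B: only peanut and date; none excluded — keep
C: only beet and chia seed; none excluded — keep
D: not usable as a binder; has oat flour, so not gluten-free — out
E: wine and rice etc. — none of it excluded — OK
F: only water; none excluded — keep
G: nothing on the exclusion list — valid

6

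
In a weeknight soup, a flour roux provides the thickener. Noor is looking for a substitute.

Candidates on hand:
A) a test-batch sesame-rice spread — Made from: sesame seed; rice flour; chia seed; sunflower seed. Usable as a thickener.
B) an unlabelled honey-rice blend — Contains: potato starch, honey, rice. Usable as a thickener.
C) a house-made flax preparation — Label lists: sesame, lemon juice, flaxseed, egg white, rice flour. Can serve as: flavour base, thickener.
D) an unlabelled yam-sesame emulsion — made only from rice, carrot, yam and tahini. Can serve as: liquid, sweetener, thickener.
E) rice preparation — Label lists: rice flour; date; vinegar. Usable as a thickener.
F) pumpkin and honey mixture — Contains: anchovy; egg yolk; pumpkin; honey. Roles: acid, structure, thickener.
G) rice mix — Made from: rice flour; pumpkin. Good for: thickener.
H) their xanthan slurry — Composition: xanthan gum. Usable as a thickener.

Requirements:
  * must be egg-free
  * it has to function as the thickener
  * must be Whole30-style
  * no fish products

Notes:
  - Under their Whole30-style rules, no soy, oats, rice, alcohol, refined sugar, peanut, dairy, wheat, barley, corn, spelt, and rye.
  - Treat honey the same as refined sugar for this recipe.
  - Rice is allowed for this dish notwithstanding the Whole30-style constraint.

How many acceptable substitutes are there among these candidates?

A: rice is permitted under the Whole30-style carve-out; nothing else excluded — valid
B: has honey, so not Whole30-style — no
C: has egg white, so not egg-free — no
D: rice is permitted under the Whole30-style carve-out; nothing else excluded — OK
E: rice is permitted under the Whole30-style carve-out; nothing else excluded — valid
F: has honey, so not Whole30-style; has egg yolk, so not egg-free (and 1 more) — out
G: rice is permitted under the Whole30-style carve-out; nothing else excluded — keep
H: every rule checks out — keep

5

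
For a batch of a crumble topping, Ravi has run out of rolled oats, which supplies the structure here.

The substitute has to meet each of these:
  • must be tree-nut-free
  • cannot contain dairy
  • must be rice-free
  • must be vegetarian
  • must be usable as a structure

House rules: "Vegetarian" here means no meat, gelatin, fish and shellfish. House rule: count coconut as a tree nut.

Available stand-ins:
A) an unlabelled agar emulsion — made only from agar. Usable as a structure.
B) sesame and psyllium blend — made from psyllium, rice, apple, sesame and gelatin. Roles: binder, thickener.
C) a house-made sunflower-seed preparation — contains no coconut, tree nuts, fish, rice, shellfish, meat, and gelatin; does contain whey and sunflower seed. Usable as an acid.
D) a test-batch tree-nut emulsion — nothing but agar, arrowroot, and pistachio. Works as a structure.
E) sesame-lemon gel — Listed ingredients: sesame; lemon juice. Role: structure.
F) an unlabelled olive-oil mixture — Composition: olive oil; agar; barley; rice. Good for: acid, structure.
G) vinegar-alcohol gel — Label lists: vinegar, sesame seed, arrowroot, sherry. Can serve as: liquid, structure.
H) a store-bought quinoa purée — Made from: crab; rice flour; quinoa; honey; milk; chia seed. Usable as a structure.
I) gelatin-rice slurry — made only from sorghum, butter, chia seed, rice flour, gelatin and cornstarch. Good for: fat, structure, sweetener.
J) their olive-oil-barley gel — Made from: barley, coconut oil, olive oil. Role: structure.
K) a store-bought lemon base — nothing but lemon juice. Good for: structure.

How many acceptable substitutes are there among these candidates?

A: works as a structure, no dairy, tree-nut-free — OK
B: not usable as a structure; has gelatin, so not vegetarian (and 1 more) — out
C: not usable as a structure; has whey, so not dairy-free — no
D: has pistachio, so not tree-nut-free — reject
E: only sesame and lemon juice; none excluded — keep
F: has rice, so not rice-free — out
G: sherry and sesame seed etc. — none of it excluded — keep
H: has crab, so not vegetarian; has milk, so not dairy-free (and 1 more) — no
I: has gelatin, so not vegetarian; has butter, so not dairy-free (and 1 more) — reject
J: has coconut oil, so not tree-nut-free — no
K: works as a structure, no dairy, no rice — OK

4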